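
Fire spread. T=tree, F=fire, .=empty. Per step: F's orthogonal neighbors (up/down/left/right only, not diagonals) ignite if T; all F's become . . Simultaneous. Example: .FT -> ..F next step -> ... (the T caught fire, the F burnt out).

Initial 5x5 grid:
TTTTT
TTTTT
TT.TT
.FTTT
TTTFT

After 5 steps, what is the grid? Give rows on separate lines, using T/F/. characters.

Step 1: 6 trees catch fire, 2 burn out
  TTTTT
  TTTTT
  TF.TT
  ..FFT
  TFF.F
Step 2: 5 trees catch fire, 6 burn out
  TTTTT
  TFTTT
  F..FT
  ....F
  F....
Step 3: 5 trees catch fire, 5 burn out
  TFTTT
  F.FFT
  ....F
  .....
  .....
Step 4: 4 trees catch fire, 5 burn out
  F.FFT
  ....F
  .....
  .....
  .....
Step 5: 1 trees catch fire, 4 burn out
  ....F
  .....
  .....
  .....
  .....

....F
.....
.....
.....
.....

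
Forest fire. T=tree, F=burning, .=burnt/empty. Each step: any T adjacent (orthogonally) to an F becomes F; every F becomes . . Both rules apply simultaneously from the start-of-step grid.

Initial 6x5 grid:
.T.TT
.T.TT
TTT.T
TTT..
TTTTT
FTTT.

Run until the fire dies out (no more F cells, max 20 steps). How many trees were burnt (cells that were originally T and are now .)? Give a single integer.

Answer: 16

Derivation:
Step 1: +2 fires, +1 burnt (F count now 2)
Step 2: +3 fires, +2 burnt (F count now 3)
Step 3: +4 fires, +3 burnt (F count now 4)
Step 4: +3 fires, +4 burnt (F count now 3)
Step 5: +3 fires, +3 burnt (F count now 3)
Step 6: +1 fires, +3 burnt (F count now 1)
Step 7: +0 fires, +1 burnt (F count now 0)
Fire out after step 7
Initially T: 21, now '.': 25
Total burnt (originally-T cells now '.'): 16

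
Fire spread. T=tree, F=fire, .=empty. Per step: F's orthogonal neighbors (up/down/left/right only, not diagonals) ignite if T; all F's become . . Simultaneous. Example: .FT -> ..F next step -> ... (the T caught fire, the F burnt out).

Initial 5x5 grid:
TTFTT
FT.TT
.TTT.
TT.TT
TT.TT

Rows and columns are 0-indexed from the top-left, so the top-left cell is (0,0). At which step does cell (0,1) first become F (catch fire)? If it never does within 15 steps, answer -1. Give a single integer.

Step 1: cell (0,1)='F' (+4 fires, +2 burnt)
  -> target ignites at step 1
Step 2: cell (0,1)='.' (+3 fires, +4 burnt)
Step 3: cell (0,1)='.' (+4 fires, +3 burnt)
Step 4: cell (0,1)='.' (+3 fires, +4 burnt)
Step 5: cell (0,1)='.' (+3 fires, +3 burnt)
Step 6: cell (0,1)='.' (+1 fires, +3 burnt)
Step 7: cell (0,1)='.' (+0 fires, +1 burnt)
  fire out at step 7

1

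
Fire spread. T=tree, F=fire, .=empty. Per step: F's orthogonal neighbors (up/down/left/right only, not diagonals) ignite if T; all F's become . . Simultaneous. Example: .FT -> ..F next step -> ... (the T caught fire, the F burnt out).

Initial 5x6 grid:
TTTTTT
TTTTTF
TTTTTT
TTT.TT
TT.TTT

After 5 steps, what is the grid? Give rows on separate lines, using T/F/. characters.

Step 1: 3 trees catch fire, 1 burn out
  TTTTTF
  TTTTF.
  TTTTTF
  TTT.TT
  TT.TTT
Step 2: 4 trees catch fire, 3 burn out
  TTTTF.
  TTTF..
  TTTTF.
  TTT.TF
  TT.TTT
Step 3: 5 trees catch fire, 4 burn out
  TTTF..
  TTF...
  TTTF..
  TTT.F.
  TT.TTF
Step 4: 4 trees catch fire, 5 burn out
  TTF...
  TF....
  TTF...
  TTT...
  TT.TF.
Step 5: 5 trees catch fire, 4 burn out
  TF....
  F.....
  TF....
  TTF...
  TT.F..

TF....
F.....
TF....
TTF...
TT.F..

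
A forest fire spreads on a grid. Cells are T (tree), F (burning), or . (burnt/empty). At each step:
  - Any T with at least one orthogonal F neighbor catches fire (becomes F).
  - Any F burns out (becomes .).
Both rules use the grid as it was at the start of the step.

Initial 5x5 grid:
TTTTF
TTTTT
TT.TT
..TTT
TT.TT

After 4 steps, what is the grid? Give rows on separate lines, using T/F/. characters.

Step 1: 2 trees catch fire, 1 burn out
  TTTF.
  TTTTF
  TT.TT
  ..TTT
  TT.TT
Step 2: 3 trees catch fire, 2 burn out
  TTF..
  TTTF.
  TT.TF
  ..TTT
  TT.TT
Step 3: 4 trees catch fire, 3 burn out
  TF...
  TTF..
  TT.F.
  ..TTF
  TT.TT
Step 4: 4 trees catch fire, 4 burn out
  F....
  TF...
  TT...
  ..TF.
  TT.TF

F....
TF...
TT...
..TF.
TT.TF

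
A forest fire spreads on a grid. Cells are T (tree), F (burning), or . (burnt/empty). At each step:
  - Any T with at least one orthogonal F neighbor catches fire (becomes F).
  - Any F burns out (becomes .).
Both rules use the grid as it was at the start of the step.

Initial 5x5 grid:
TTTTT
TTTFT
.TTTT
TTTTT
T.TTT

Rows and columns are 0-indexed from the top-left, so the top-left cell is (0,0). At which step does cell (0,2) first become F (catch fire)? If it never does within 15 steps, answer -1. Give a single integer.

Step 1: cell (0,2)='T' (+4 fires, +1 burnt)
Step 2: cell (0,2)='F' (+6 fires, +4 burnt)
  -> target ignites at step 2
Step 3: cell (0,2)='.' (+6 fires, +6 burnt)
Step 4: cell (0,2)='.' (+4 fires, +6 burnt)
Step 5: cell (0,2)='.' (+1 fires, +4 burnt)
Step 6: cell (0,2)='.' (+1 fires, +1 burnt)
Step 7: cell (0,2)='.' (+0 fires, +1 burnt)
  fire out at step 7

2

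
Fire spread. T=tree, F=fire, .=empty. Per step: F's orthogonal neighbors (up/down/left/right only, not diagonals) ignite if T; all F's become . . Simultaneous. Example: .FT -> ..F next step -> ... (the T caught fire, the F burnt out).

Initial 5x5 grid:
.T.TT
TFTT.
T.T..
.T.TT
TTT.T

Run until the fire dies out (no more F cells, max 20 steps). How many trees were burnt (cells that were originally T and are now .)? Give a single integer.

Answer: 8

Derivation:
Step 1: +3 fires, +1 burnt (F count now 3)
Step 2: +3 fires, +3 burnt (F count now 3)
Step 3: +1 fires, +3 burnt (F count now 1)
Step 4: +1 fires, +1 burnt (F count now 1)
Step 5: +0 fires, +1 burnt (F count now 0)
Fire out after step 5
Initially T: 15, now '.': 18
Total burnt (originally-T cells now '.'): 8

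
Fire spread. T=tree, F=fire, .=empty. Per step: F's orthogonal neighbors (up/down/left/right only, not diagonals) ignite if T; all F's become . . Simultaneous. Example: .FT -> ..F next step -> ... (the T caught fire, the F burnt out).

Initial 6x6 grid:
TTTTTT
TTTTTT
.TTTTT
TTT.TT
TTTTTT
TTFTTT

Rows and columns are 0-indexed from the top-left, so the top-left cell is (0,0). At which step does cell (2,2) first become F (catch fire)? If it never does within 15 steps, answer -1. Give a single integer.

Step 1: cell (2,2)='T' (+3 fires, +1 burnt)
Step 2: cell (2,2)='T' (+5 fires, +3 burnt)
Step 3: cell (2,2)='F' (+5 fires, +5 burnt)
  -> target ignites at step 3
Step 4: cell (2,2)='.' (+6 fires, +5 burnt)
Step 5: cell (2,2)='.' (+5 fires, +6 burnt)
Step 6: cell (2,2)='.' (+5 fires, +5 burnt)
Step 7: cell (2,2)='.' (+3 fires, +5 burnt)
Step 8: cell (2,2)='.' (+1 fires, +3 burnt)
Step 9: cell (2,2)='.' (+0 fires, +1 burnt)
  fire out at step 9

3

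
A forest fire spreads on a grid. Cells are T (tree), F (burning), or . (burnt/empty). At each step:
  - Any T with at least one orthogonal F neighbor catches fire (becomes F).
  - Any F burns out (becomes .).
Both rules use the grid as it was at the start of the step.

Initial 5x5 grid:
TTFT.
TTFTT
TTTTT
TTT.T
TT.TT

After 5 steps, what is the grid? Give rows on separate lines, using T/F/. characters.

Step 1: 5 trees catch fire, 2 burn out
  TF.F.
  TF.FT
  TTFTT
  TTT.T
  TT.TT
Step 2: 6 trees catch fire, 5 burn out
  F....
  F...F
  TF.FT
  TTF.T
  TT.TT
Step 3: 3 trees catch fire, 6 burn out
  .....
  .....
  F...F
  TF..T
  TT.TT
Step 4: 3 trees catch fire, 3 burn out
  .....
  .....
  .....
  F...F
  TF.TT
Step 5: 2 trees catch fire, 3 burn out
  .....
  .....
  .....
  .....
  F..TF

.....
.....
.....
.....
F..TF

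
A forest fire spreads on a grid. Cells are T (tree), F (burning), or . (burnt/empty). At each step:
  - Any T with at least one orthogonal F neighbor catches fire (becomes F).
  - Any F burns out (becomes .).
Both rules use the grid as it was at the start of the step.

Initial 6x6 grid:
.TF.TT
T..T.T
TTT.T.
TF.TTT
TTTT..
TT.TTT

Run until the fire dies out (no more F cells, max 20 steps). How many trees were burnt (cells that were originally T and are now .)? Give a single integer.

Answer: 19

Derivation:
Step 1: +4 fires, +2 burnt (F count now 4)
Step 2: +5 fires, +4 burnt (F count now 5)
Step 3: +3 fires, +5 burnt (F count now 3)
Step 4: +2 fires, +3 burnt (F count now 2)
Step 5: +2 fires, +2 burnt (F count now 2)
Step 6: +3 fires, +2 burnt (F count now 3)
Step 7: +0 fires, +3 burnt (F count now 0)
Fire out after step 7
Initially T: 23, now '.': 32
Total burnt (originally-T cells now '.'): 19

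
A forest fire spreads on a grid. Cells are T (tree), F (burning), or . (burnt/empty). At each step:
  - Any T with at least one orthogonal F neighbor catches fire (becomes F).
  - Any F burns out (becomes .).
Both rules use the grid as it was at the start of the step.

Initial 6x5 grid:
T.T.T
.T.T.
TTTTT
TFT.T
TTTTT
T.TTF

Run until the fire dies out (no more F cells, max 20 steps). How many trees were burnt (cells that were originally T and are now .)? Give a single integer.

Step 1: +6 fires, +2 burnt (F count now 6)
Step 2: +8 fires, +6 burnt (F count now 8)
Step 3: +3 fires, +8 burnt (F count now 3)
Step 4: +1 fires, +3 burnt (F count now 1)
Step 5: +0 fires, +1 burnt (F count now 0)
Fire out after step 5
Initially T: 21, now '.': 27
Total burnt (originally-T cells now '.'): 18

Answer: 18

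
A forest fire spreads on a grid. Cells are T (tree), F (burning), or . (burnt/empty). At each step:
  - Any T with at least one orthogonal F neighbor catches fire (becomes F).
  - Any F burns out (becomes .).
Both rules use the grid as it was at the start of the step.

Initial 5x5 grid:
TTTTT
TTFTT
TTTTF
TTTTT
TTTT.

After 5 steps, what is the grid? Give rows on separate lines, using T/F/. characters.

Step 1: 7 trees catch fire, 2 burn out
  TTFTT
  TF.FF
  TTFF.
  TTTTF
  TTTT.
Step 2: 7 trees catch fire, 7 burn out
  TF.FF
  F....
  TF...
  TTFF.
  TTTT.
Step 3: 5 trees catch fire, 7 burn out
  F....
  .....
  F....
  TF...
  TTFF.
Step 4: 2 trees catch fire, 5 burn out
  .....
  .....
  .....
  F....
  TF...
Step 5: 1 trees catch fire, 2 burn out
  .....
  .....
  .....
  .....
  F....

.....
.....
.....
.....
F....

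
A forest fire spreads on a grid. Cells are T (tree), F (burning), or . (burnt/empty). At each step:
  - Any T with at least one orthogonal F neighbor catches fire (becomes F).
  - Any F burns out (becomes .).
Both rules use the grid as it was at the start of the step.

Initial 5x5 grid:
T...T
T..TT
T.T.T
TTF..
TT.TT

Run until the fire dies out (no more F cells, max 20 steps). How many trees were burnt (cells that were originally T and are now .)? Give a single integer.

Answer: 8

Derivation:
Step 1: +2 fires, +1 burnt (F count now 2)
Step 2: +2 fires, +2 burnt (F count now 2)
Step 3: +2 fires, +2 burnt (F count now 2)
Step 4: +1 fires, +2 burnt (F count now 1)
Step 5: +1 fires, +1 burnt (F count now 1)
Step 6: +0 fires, +1 burnt (F count now 0)
Fire out after step 6
Initially T: 14, now '.': 19
Total burnt (originally-T cells now '.'): 8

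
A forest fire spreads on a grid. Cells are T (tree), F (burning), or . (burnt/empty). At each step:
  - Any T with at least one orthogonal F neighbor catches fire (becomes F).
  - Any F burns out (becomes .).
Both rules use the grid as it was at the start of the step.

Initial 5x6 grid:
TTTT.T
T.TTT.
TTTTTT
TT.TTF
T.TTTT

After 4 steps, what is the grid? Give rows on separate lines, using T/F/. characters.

Step 1: 3 trees catch fire, 1 burn out
  TTTT.T
  T.TTT.
  TTTTTF
  TT.TF.
  T.TTTF
Step 2: 3 trees catch fire, 3 burn out
  TTTT.T
  T.TTT.
  TTTTF.
  TT.F..
  T.TTF.
Step 3: 3 trees catch fire, 3 burn out
  TTTT.T
  T.TTF.
  TTTF..
  TT....
  T.TF..
Step 4: 3 trees catch fire, 3 burn out
  TTTT.T
  T.TF..
  TTF...
  TT....
  T.F...

TTTT.T
T.TF..
TTF...
TT....
T.F...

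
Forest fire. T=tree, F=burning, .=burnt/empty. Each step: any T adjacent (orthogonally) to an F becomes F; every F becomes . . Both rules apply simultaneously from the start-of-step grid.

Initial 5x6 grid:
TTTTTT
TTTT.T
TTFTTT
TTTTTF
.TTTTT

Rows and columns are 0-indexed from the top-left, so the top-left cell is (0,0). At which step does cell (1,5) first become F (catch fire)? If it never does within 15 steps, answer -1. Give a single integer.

Step 1: cell (1,5)='T' (+7 fires, +2 burnt)
Step 2: cell (1,5)='F' (+10 fires, +7 burnt)
  -> target ignites at step 2
Step 3: cell (1,5)='.' (+7 fires, +10 burnt)
Step 4: cell (1,5)='.' (+2 fires, +7 burnt)
Step 5: cell (1,5)='.' (+0 fires, +2 burnt)
  fire out at step 5

2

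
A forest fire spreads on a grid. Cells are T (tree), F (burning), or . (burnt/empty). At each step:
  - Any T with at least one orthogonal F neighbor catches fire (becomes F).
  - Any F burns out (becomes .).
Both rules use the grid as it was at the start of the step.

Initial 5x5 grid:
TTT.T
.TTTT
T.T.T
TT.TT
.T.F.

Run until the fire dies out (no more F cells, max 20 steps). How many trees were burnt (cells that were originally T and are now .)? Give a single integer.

Answer: 12

Derivation:
Step 1: +1 fires, +1 burnt (F count now 1)
Step 2: +1 fires, +1 burnt (F count now 1)
Step 3: +1 fires, +1 burnt (F count now 1)
Step 4: +1 fires, +1 burnt (F count now 1)
Step 5: +2 fires, +1 burnt (F count now 2)
Step 6: +1 fires, +2 burnt (F count now 1)
Step 7: +3 fires, +1 burnt (F count now 3)
Step 8: +1 fires, +3 burnt (F count now 1)
Step 9: +1 fires, +1 burnt (F count now 1)
Step 10: +0 fires, +1 burnt (F count now 0)
Fire out after step 10
Initially T: 16, now '.': 21
Total burnt (originally-T cells now '.'): 12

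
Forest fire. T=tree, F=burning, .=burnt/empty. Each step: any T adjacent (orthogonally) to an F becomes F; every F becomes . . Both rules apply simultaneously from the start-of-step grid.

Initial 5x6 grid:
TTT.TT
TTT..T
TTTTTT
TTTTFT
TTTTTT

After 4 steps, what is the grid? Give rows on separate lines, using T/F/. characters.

Step 1: 4 trees catch fire, 1 burn out
  TTT.TT
  TTT..T
  TTTTFT
  TTTF.F
  TTTTFT
Step 2: 5 trees catch fire, 4 burn out
  TTT.TT
  TTT..T
  TTTF.F
  TTF...
  TTTF.F
Step 3: 4 trees catch fire, 5 burn out
  TTT.TT
  TTT..F
  TTF...
  TF....
  TTF...
Step 4: 5 trees catch fire, 4 burn out
  TTT.TF
  TTF...
  TF....
  F.....
  TF....

TTT.TF
TTF...
TF....
F.....
TF....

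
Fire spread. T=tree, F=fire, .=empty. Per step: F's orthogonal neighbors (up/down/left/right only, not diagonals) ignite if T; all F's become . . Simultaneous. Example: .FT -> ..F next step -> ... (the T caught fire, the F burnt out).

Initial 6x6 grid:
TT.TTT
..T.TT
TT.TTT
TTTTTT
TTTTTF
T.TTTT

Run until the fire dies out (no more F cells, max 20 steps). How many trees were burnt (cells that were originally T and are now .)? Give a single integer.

Step 1: +3 fires, +1 burnt (F count now 3)
Step 2: +4 fires, +3 burnt (F count now 4)
Step 3: +5 fires, +4 burnt (F count now 5)
Step 4: +6 fires, +5 burnt (F count now 6)
Step 5: +3 fires, +6 burnt (F count now 3)
Step 6: +4 fires, +3 burnt (F count now 4)
Step 7: +1 fires, +4 burnt (F count now 1)
Step 8: +0 fires, +1 burnt (F count now 0)
Fire out after step 8
Initially T: 29, now '.': 33
Total burnt (originally-T cells now '.'): 26

Answer: 26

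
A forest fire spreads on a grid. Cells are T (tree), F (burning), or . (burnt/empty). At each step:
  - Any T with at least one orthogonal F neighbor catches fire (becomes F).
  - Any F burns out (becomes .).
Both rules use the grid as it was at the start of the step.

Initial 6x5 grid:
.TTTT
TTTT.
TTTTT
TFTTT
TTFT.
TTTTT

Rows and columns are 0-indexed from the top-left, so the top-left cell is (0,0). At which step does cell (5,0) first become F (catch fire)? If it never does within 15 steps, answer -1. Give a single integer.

Step 1: cell (5,0)='T' (+6 fires, +2 burnt)
Step 2: cell (5,0)='T' (+7 fires, +6 burnt)
Step 3: cell (5,0)='F' (+7 fires, +7 burnt)
  -> target ignites at step 3
Step 4: cell (5,0)='.' (+3 fires, +7 burnt)
Step 5: cell (5,0)='.' (+1 fires, +3 burnt)
Step 6: cell (5,0)='.' (+1 fires, +1 burnt)
Step 7: cell (5,0)='.' (+0 fires, +1 burnt)
  fire out at step 7

3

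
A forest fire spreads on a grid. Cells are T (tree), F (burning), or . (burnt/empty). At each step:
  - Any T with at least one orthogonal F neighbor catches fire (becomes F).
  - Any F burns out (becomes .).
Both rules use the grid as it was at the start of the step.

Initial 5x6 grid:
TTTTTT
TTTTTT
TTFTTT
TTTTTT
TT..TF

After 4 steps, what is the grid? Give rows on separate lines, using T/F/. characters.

Step 1: 6 trees catch fire, 2 burn out
  TTTTTT
  TTFTTT
  TF.FTT
  TTFTTF
  TT..F.
Step 2: 9 trees catch fire, 6 burn out
  TTFTTT
  TF.FTT
  F...FF
  TF.FF.
  TT....
Step 3: 7 trees catch fire, 9 burn out
  TF.FTT
  F...FF
  ......
  F.....
  TF....
Step 4: 4 trees catch fire, 7 burn out
  F...FF
  ......
  ......
  ......
  F.....

F...FF
......
......
......
F.....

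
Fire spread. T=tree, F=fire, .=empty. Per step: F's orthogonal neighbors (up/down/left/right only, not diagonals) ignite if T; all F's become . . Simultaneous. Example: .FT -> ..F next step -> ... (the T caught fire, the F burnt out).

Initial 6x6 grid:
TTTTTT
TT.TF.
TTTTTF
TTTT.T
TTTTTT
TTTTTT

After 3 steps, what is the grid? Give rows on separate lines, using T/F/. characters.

Step 1: 4 trees catch fire, 2 burn out
  TTTTFT
  TT.F..
  TTTTF.
  TTTT.F
  TTTTTT
  TTTTTT
Step 2: 4 trees catch fire, 4 burn out
  TTTF.F
  TT....
  TTTF..
  TTTT..
  TTTTTF
  TTTTTT
Step 3: 5 trees catch fire, 4 burn out
  TTF...
  TT....
  TTF...
  TTTF..
  TTTTF.
  TTTTTF

TTF...
TT....
TTF...
TTTF..
TTTTF.
TTTTTF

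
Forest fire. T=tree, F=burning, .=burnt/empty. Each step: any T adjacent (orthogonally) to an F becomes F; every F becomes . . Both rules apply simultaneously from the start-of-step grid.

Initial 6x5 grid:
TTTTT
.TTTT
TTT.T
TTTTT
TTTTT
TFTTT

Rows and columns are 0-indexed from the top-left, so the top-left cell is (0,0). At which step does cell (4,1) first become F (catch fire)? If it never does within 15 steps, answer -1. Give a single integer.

Step 1: cell (4,1)='F' (+3 fires, +1 burnt)
  -> target ignites at step 1
Step 2: cell (4,1)='.' (+4 fires, +3 burnt)
Step 3: cell (4,1)='.' (+5 fires, +4 burnt)
Step 4: cell (4,1)='.' (+5 fires, +5 burnt)
Step 5: cell (4,1)='.' (+3 fires, +5 burnt)
Step 6: cell (4,1)='.' (+4 fires, +3 burnt)
Step 7: cell (4,1)='.' (+2 fires, +4 burnt)
Step 8: cell (4,1)='.' (+1 fires, +2 burnt)
Step 9: cell (4,1)='.' (+0 fires, +1 burnt)
  fire out at step 9

1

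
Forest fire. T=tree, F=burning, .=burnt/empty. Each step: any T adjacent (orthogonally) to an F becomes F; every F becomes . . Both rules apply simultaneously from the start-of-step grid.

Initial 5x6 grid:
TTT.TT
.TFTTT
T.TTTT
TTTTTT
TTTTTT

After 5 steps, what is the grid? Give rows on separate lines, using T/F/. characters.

Step 1: 4 trees catch fire, 1 burn out
  TTF.TT
  .F.FTT
  T.FTTT
  TTTTTT
  TTTTTT
Step 2: 4 trees catch fire, 4 burn out
  TF..TT
  ....FT
  T..FTT
  TTFTTT
  TTTTTT
Step 3: 7 trees catch fire, 4 burn out
  F...FT
  .....F
  T...FT
  TF.FTT
  TTFTTT
Step 4: 6 trees catch fire, 7 burn out
  .....F
  ......
  T....F
  F...FT
  TF.FTT
Step 5: 4 trees catch fire, 6 burn out
  ......
  ......
  F.....
  .....F
  F...FT

......
......
F.....
.....F
F...FT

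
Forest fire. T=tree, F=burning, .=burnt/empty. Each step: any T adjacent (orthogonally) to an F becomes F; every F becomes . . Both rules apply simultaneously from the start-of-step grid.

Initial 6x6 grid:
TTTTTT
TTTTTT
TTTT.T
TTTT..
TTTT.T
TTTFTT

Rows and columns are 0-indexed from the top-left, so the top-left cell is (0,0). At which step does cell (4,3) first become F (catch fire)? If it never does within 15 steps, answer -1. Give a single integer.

Step 1: cell (4,3)='F' (+3 fires, +1 burnt)
  -> target ignites at step 1
Step 2: cell (4,3)='.' (+4 fires, +3 burnt)
Step 3: cell (4,3)='.' (+5 fires, +4 burnt)
Step 4: cell (4,3)='.' (+4 fires, +5 burnt)
Step 5: cell (4,3)='.' (+5 fires, +4 burnt)
Step 6: cell (4,3)='.' (+5 fires, +5 burnt)
Step 7: cell (4,3)='.' (+4 fires, +5 burnt)
Step 8: cell (4,3)='.' (+1 fires, +4 burnt)
Step 9: cell (4,3)='.' (+0 fires, +1 burnt)
  fire out at step 9

1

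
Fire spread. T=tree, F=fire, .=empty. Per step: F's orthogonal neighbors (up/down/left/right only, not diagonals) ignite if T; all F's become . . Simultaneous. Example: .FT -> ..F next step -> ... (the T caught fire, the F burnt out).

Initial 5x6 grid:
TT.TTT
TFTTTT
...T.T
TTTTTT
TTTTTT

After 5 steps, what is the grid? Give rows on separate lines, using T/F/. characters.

Step 1: 3 trees catch fire, 1 burn out
  TF.TTT
  F.FTTT
  ...T.T
  TTTTTT
  TTTTTT
Step 2: 2 trees catch fire, 3 burn out
  F..TTT
  ...FTT
  ...T.T
  TTTTTT
  TTTTTT
Step 3: 3 trees catch fire, 2 burn out
  ...FTT
  ....FT
  ...F.T
  TTTTTT
  TTTTTT
Step 4: 3 trees catch fire, 3 burn out
  ....FT
  .....F
  .....T
  TTTFTT
  TTTTTT
Step 5: 5 trees catch fire, 3 burn out
  .....F
  ......
  .....F
  TTF.FT
  TTTFTT

.....F
......
.....F
TTF.FT
TTTFTT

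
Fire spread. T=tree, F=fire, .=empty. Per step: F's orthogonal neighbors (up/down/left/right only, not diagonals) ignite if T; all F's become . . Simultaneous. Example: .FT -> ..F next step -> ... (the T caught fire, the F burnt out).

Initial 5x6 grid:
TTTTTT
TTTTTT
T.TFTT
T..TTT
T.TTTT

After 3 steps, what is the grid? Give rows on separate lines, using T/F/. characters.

Step 1: 4 trees catch fire, 1 burn out
  TTTTTT
  TTTFTT
  T.F.FT
  T..FTT
  T.TTTT
Step 2: 6 trees catch fire, 4 burn out
  TTTFTT
  TTF.FT
  T....F
  T...FT
  T.TFTT
Step 3: 7 trees catch fire, 6 burn out
  TTF.FT
  TF...F
  T.....
  T....F
  T.F.FT

TTF.FT
TF...F
T.....
T....F
T.F.FT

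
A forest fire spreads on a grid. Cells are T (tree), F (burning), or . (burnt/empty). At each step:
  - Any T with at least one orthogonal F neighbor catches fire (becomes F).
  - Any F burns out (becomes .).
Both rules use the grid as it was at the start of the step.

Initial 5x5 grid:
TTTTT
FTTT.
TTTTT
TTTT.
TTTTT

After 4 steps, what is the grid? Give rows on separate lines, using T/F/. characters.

Step 1: 3 trees catch fire, 1 burn out
  FTTTT
  .FTT.
  FTTTT
  TTTT.
  TTTTT
Step 2: 4 trees catch fire, 3 burn out
  .FTTT
  ..FT.
  .FTTT
  FTTT.
  TTTTT
Step 3: 5 trees catch fire, 4 burn out
  ..FTT
  ...F.
  ..FTT
  .FTT.
  FTTTT
Step 4: 4 trees catch fire, 5 burn out
  ...FT
  .....
  ...FT
  ..FT.
  .FTTT

...FT
.....
...FT
..FT.
.FTTT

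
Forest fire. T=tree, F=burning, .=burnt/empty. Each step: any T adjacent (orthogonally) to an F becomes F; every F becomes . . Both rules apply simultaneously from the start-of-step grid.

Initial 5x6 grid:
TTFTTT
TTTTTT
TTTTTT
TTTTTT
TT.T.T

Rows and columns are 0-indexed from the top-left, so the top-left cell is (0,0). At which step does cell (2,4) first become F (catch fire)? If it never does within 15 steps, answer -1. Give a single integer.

Step 1: cell (2,4)='T' (+3 fires, +1 burnt)
Step 2: cell (2,4)='T' (+5 fires, +3 burnt)
Step 3: cell (2,4)='T' (+6 fires, +5 burnt)
Step 4: cell (2,4)='F' (+5 fires, +6 burnt)
  -> target ignites at step 4
Step 5: cell (2,4)='.' (+5 fires, +5 burnt)
Step 6: cell (2,4)='.' (+2 fires, +5 burnt)
Step 7: cell (2,4)='.' (+1 fires, +2 burnt)
Step 8: cell (2,4)='.' (+0 fires, +1 burnt)
  fire out at step 8

4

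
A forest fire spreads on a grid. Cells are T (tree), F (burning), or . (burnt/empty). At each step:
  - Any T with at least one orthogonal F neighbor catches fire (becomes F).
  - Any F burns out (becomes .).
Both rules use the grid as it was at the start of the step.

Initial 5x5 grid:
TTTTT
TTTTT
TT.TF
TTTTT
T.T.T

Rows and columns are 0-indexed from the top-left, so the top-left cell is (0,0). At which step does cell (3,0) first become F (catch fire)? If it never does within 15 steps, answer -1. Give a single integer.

Step 1: cell (3,0)='T' (+3 fires, +1 burnt)
Step 2: cell (3,0)='T' (+4 fires, +3 burnt)
Step 3: cell (3,0)='T' (+3 fires, +4 burnt)
Step 4: cell (3,0)='T' (+4 fires, +3 burnt)
Step 5: cell (3,0)='F' (+4 fires, +4 burnt)
  -> target ignites at step 5
Step 6: cell (3,0)='.' (+3 fires, +4 burnt)
Step 7: cell (3,0)='.' (+0 fires, +3 burnt)
  fire out at step 7

5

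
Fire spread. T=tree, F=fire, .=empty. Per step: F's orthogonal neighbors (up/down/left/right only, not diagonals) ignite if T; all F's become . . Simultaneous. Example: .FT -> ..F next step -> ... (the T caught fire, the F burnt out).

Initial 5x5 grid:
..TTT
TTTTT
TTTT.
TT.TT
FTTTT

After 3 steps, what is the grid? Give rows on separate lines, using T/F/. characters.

Step 1: 2 trees catch fire, 1 burn out
  ..TTT
  TTTTT
  TTTT.
  FT.TT
  .FTTT
Step 2: 3 trees catch fire, 2 burn out
  ..TTT
  TTTTT
  FTTT.
  .F.TT
  ..FTT
Step 3: 3 trees catch fire, 3 burn out
  ..TTT
  FTTTT
  .FTT.
  ...TT
  ...FT

..TTT
FTTTT
.FTT.
...TT
...FT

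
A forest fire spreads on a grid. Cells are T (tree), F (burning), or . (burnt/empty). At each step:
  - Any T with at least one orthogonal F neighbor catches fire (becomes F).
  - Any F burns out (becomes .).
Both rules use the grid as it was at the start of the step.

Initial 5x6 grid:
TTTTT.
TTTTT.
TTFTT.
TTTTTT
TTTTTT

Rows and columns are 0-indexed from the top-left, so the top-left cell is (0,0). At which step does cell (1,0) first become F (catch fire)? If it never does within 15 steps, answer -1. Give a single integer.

Step 1: cell (1,0)='T' (+4 fires, +1 burnt)
Step 2: cell (1,0)='T' (+8 fires, +4 burnt)
Step 3: cell (1,0)='F' (+8 fires, +8 burnt)
  -> target ignites at step 3
Step 4: cell (1,0)='.' (+5 fires, +8 burnt)
Step 5: cell (1,0)='.' (+1 fires, +5 burnt)
Step 6: cell (1,0)='.' (+0 fires, +1 burnt)
  fire out at step 6

3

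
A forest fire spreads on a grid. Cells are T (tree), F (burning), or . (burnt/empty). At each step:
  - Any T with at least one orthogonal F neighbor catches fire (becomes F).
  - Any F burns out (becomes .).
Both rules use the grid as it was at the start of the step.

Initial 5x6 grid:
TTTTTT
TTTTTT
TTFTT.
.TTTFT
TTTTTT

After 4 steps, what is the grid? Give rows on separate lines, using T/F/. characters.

Step 1: 8 trees catch fire, 2 burn out
  TTTTTT
  TTFTTT
  TF.FF.
  .TFF.F
  TTTTFT
Step 2: 9 trees catch fire, 8 burn out
  TTFTTT
  TF.FFT
  F.....
  .F....
  TTFF.F
Step 3: 6 trees catch fire, 9 burn out
  TF.FFT
  F....F
  ......
  ......
  TF....
Step 4: 3 trees catch fire, 6 burn out
  F....F
  ......
  ......
  ......
  F.....

F....F
......
......
......
F.....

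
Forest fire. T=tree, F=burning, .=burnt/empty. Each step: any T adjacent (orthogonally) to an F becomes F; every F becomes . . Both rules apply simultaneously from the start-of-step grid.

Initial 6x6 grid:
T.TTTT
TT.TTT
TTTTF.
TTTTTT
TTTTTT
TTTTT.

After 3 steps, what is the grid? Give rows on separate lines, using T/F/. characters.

Step 1: 3 trees catch fire, 1 burn out
  T.TTTT
  TT.TFT
  TTTF..
  TTTTFT
  TTTTTT
  TTTTT.
Step 2: 7 trees catch fire, 3 burn out
  T.TTFT
  TT.F.F
  TTF...
  TTTF.F
  TTTTFT
  TTTTT.
Step 3: 7 trees catch fire, 7 burn out
  T.TF.F
  TT....
  TF....
  TTF...
  TTTF.F
  TTTTF.

T.TF.F
TT....
TF....
TTF...
TTTF.F
TTTTF.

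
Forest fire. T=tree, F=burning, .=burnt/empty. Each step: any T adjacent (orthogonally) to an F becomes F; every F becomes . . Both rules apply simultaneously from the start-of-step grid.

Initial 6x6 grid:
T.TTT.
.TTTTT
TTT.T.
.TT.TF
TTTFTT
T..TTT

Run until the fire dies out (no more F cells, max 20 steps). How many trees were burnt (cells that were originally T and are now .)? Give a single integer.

Step 1: +5 fires, +2 burnt (F count now 5)
Step 2: +5 fires, +5 burnt (F count now 5)
Step 3: +4 fires, +5 burnt (F count now 4)
Step 4: +6 fires, +4 burnt (F count now 6)
Step 5: +4 fires, +6 burnt (F count now 4)
Step 6: +0 fires, +4 burnt (F count now 0)
Fire out after step 6
Initially T: 25, now '.': 35
Total burnt (originally-T cells now '.'): 24

Answer: 24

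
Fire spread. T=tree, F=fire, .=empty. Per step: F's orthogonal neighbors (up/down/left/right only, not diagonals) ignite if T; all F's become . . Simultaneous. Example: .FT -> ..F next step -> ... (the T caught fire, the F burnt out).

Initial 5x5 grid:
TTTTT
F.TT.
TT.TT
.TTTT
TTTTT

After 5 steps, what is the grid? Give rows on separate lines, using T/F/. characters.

Step 1: 2 trees catch fire, 1 burn out
  FTTTT
  ..TT.
  FT.TT
  .TTTT
  TTTTT
Step 2: 2 trees catch fire, 2 burn out
  .FTTT
  ..TT.
  .F.TT
  .TTTT
  TTTTT
Step 3: 2 trees catch fire, 2 burn out
  ..FTT
  ..TT.
  ...TT
  .FTTT
  TTTTT
Step 4: 4 trees catch fire, 2 burn out
  ...FT
  ..FT.
  ...TT
  ..FTT
  TFTTT
Step 5: 5 trees catch fire, 4 burn out
  ....F
  ...F.
  ...TT
  ...FT
  F.FTT

....F
...F.
...TT
...FT
F.FTT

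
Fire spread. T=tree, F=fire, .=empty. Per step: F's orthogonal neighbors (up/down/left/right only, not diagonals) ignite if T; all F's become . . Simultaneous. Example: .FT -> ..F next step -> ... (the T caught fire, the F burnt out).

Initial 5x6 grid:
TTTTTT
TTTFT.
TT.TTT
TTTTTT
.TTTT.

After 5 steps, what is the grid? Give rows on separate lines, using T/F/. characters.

Step 1: 4 trees catch fire, 1 burn out
  TTTFTT
  TTF.F.
  TT.FTT
  TTTTTT
  .TTTT.
Step 2: 5 trees catch fire, 4 burn out
  TTF.FT
  TF....
  TT..FT
  TTTFTT
  .TTTT.
Step 3: 8 trees catch fire, 5 burn out
  TF...F
  F.....
  TF...F
  TTF.FT
  .TTFT.
Step 4: 6 trees catch fire, 8 burn out
  F.....
  ......
  F.....
  TF...F
  .TF.F.
Step 5: 2 trees catch fire, 6 burn out
  ......
  ......
  ......
  F.....
  .F....

......
......
......
F.....
.F....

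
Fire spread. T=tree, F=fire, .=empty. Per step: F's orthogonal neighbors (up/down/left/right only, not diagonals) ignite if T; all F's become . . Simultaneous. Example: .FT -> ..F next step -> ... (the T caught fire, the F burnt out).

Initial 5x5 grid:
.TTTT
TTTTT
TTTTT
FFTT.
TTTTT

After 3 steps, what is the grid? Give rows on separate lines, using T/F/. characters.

Step 1: 5 trees catch fire, 2 burn out
  .TTTT
  TTTTT
  FFTTT
  ..FT.
  FFTTT
Step 2: 5 trees catch fire, 5 burn out
  .TTTT
  FFTTT
  ..FTT
  ...F.
  ..FTT
Step 3: 4 trees catch fire, 5 burn out
  .FTTT
  ..FTT
  ...FT
  .....
  ...FT

.FTTT
..FTT
...FT
.....
...FT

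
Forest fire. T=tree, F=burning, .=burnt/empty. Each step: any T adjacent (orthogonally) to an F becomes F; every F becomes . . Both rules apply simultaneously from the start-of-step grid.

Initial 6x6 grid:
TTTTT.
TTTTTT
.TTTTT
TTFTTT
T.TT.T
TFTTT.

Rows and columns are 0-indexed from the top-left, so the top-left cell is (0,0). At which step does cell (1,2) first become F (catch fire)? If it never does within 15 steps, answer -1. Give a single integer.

Step 1: cell (1,2)='T' (+6 fires, +2 burnt)
Step 2: cell (1,2)='F' (+8 fires, +6 burnt)
  -> target ignites at step 2
Step 3: cell (1,2)='.' (+6 fires, +8 burnt)
Step 4: cell (1,2)='.' (+6 fires, +6 burnt)
Step 5: cell (1,2)='.' (+3 fires, +6 burnt)
Step 6: cell (1,2)='.' (+0 fires, +3 burnt)
  fire out at step 6

2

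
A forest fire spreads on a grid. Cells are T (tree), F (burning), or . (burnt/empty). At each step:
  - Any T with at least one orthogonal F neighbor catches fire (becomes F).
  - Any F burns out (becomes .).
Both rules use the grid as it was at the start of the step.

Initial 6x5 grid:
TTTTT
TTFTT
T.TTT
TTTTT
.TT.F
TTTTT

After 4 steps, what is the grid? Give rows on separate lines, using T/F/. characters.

Step 1: 6 trees catch fire, 2 burn out
  TTFTT
  TF.FT
  T.FTT
  TTTTF
  .TT..
  TTTTF
Step 2: 9 trees catch fire, 6 burn out
  TF.FT
  F...F
  T..FF
  TTFF.
  .TT..
  TTTF.
Step 3: 6 trees catch fire, 9 burn out
  F...F
  .....
  F....
  TF...
  .TF..
  TTF..
Step 4: 3 trees catch fire, 6 burn out
  .....
  .....
  .....
  F....
  .F...
  TF...

.....
.....
.....
F....
.F...
TF...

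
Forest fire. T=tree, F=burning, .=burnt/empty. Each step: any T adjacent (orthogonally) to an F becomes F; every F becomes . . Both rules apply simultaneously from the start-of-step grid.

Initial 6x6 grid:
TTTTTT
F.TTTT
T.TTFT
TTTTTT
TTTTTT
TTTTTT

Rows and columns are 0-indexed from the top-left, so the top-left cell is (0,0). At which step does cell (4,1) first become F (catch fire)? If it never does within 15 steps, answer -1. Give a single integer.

Step 1: cell (4,1)='T' (+6 fires, +2 burnt)
Step 2: cell (4,1)='T' (+9 fires, +6 burnt)
Step 3: cell (4,1)='T' (+10 fires, +9 burnt)
Step 4: cell (4,1)='F' (+5 fires, +10 burnt)
  -> target ignites at step 4
Step 5: cell (4,1)='.' (+2 fires, +5 burnt)
Step 6: cell (4,1)='.' (+0 fires, +2 burnt)
  fire out at step 6

4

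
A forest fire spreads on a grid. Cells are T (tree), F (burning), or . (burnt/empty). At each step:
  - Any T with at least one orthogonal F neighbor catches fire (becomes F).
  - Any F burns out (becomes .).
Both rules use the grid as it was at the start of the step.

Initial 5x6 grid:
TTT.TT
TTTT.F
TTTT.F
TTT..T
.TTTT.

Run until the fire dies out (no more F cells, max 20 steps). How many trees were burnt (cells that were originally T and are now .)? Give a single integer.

Step 1: +2 fires, +2 burnt (F count now 2)
Step 2: +1 fires, +2 burnt (F count now 1)
Step 3: +0 fires, +1 burnt (F count now 0)
Fire out after step 3
Initially T: 21, now '.': 12
Total burnt (originally-T cells now '.'): 3

Answer: 3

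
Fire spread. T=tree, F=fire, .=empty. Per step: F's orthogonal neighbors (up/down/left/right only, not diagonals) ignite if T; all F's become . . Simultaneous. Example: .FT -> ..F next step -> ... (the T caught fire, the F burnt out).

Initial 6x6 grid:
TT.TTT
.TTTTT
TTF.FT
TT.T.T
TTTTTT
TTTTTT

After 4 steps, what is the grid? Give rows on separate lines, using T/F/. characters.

Step 1: 4 trees catch fire, 2 burn out
  TT.TTT
  .TFTFT
  TF...F
  TT.T.T
  TTTTTT
  TTTTTT
Step 2: 7 trees catch fire, 4 burn out
  TT.TFT
  .F.F.F
  F.....
  TF.T.F
  TTTTTT
  TTTTTT
Step 3: 6 trees catch fire, 7 burn out
  TF.F.F
  ......
  ......
  F..T..
  TFTTTF
  TTTTTT
Step 4: 6 trees catch fire, 6 burn out
  F.....
  ......
  ......
  ...T..
  F.FTF.
  TFTTTF

F.....
......
......
...T..
F.FTF.
TFTTTF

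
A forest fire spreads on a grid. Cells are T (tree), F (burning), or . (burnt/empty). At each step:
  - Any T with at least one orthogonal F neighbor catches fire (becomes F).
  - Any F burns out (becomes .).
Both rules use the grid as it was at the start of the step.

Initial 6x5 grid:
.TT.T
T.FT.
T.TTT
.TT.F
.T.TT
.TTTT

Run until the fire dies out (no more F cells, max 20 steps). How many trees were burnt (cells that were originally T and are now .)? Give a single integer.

Answer: 15

Derivation:
Step 1: +5 fires, +2 burnt (F count now 5)
Step 2: +5 fires, +5 burnt (F count now 5)
Step 3: +2 fires, +5 burnt (F count now 2)
Step 4: +2 fires, +2 burnt (F count now 2)
Step 5: +1 fires, +2 burnt (F count now 1)
Step 6: +0 fires, +1 burnt (F count now 0)
Fire out after step 6
Initially T: 18, now '.': 27
Total burnt (originally-T cells now '.'): 15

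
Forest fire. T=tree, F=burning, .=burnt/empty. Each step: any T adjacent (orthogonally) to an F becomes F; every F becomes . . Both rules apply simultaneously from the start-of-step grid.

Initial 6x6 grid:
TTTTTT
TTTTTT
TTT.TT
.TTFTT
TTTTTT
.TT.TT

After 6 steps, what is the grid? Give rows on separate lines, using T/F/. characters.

Step 1: 3 trees catch fire, 1 burn out
  TTTTTT
  TTTTTT
  TTT.TT
  .TF.FT
  TTTFTT
  .TT.TT
Step 2: 6 trees catch fire, 3 burn out
  TTTTTT
  TTTTTT
  TTF.FT
  .F...F
  TTF.FT
  .TT.TT
Step 3: 8 trees catch fire, 6 burn out
  TTTTTT
  TTFTFT
  TF...F
  ......
  TF...F
  .TF.FT
Step 4: 9 trees catch fire, 8 burn out
  TTFTFT
  TF.F.F
  F.....
  ......
  F.....
  .F...F
Step 5: 4 trees catch fire, 9 burn out
  TF.F.F
  F.....
  ......
  ......
  ......
  ......
Step 6: 1 trees catch fire, 4 burn out
  F.....
  ......
  ......
  ......
  ......
  ......

F.....
......
......
......
......
......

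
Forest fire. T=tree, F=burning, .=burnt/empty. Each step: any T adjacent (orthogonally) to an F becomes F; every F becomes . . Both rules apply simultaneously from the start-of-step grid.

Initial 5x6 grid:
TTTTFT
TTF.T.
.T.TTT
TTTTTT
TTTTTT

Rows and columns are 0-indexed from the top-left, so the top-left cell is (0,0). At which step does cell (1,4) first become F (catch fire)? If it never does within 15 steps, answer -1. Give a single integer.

Step 1: cell (1,4)='F' (+5 fires, +2 burnt)
  -> target ignites at step 1
Step 2: cell (1,4)='.' (+4 fires, +5 burnt)
Step 3: cell (1,4)='.' (+5 fires, +4 burnt)
Step 4: cell (1,4)='.' (+6 fires, +5 burnt)
Step 5: cell (1,4)='.' (+4 fires, +6 burnt)
Step 6: cell (1,4)='.' (+0 fires, +4 burnt)
  fire out at step 6

1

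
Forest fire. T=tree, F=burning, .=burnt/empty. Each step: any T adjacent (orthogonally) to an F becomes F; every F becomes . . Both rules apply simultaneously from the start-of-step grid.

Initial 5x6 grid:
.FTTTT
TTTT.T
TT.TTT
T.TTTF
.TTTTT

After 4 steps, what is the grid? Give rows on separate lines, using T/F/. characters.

Step 1: 5 trees catch fire, 2 burn out
  ..FTTT
  TFTT.T
  TT.TTF
  T.TTF.
  .TTTTF
Step 2: 8 trees catch fire, 5 burn out
  ...FTT
  F.FT.F
  TF.TF.
  T.TF..
  .TTTF.
Step 3: 7 trees catch fire, 8 burn out
  ....FF
  ...F..
  F..F..
  T.F...
  .TTF..
Step 4: 2 trees catch fire, 7 burn out
  ......
  ......
  ......
  F.....
  .TF...

......
......
......
F.....
.TF...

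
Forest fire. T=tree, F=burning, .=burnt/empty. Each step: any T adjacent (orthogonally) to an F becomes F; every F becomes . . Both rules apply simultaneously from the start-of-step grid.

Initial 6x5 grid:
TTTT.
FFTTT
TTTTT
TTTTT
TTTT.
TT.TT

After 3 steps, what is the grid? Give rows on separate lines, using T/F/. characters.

Step 1: 5 trees catch fire, 2 burn out
  FFTT.
  ..FTT
  FFTTT
  TTTTT
  TTTT.
  TT.TT
Step 2: 5 trees catch fire, 5 burn out
  ..FT.
  ...FT
  ..FTT
  FFTTT
  TTTT.
  TT.TT
Step 3: 6 trees catch fire, 5 burn out
  ...F.
  ....F
  ...FT
  ..FTT
  FFTT.
  TT.TT

...F.
....F
...FT
..FTT
FFTT.
TT.TT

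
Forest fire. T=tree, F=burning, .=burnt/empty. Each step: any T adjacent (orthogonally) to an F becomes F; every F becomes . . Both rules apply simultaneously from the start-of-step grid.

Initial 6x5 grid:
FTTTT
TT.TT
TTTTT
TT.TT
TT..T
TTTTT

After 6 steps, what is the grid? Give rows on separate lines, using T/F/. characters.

Step 1: 2 trees catch fire, 1 burn out
  .FTTT
  FT.TT
  TTTTT
  TT.TT
  TT..T
  TTTTT
Step 2: 3 trees catch fire, 2 burn out
  ..FTT
  .F.TT
  FTTTT
  TT.TT
  TT..T
  TTTTT
Step 3: 3 trees catch fire, 3 burn out
  ...FT
  ...TT
  .FTTT
  FT.TT
  TT..T
  TTTTT
Step 4: 5 trees catch fire, 3 burn out
  ....F
  ...FT
  ..FTT
  .F.TT
  FT..T
  TTTTT
Step 5: 4 trees catch fire, 5 burn out
  .....
  ....F
  ...FT
  ...TT
  .F..T
  FTTTT
Step 6: 3 trees catch fire, 4 burn out
  .....
  .....
  ....F
  ...FT
  ....T
  .FTTT

.....
.....
....F
...FT
....T
.FTTT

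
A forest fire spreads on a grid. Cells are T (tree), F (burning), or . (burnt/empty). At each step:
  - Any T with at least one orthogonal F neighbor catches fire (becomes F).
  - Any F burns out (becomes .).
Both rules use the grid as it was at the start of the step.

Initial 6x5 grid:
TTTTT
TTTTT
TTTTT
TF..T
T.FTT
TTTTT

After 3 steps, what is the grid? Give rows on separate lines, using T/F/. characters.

Step 1: 4 trees catch fire, 2 burn out
  TTTTT
  TTTTT
  TFTTT
  F...T
  T..FT
  TTFTT
Step 2: 7 trees catch fire, 4 burn out
  TTTTT
  TFTTT
  F.FTT
  ....T
  F...F
  TF.FT
Step 3: 7 trees catch fire, 7 burn out
  TFTTT
  F.FTT
  ...FT
  ....F
  .....
  F...F

TFTTT
F.FTT
...FT
....F
.....
F...F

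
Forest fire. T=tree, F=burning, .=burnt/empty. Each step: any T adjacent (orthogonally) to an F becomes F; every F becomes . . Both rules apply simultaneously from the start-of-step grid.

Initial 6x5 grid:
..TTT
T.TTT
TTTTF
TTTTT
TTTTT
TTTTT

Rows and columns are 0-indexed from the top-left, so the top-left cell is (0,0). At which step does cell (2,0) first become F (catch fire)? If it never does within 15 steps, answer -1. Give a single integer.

Step 1: cell (2,0)='T' (+3 fires, +1 burnt)
Step 2: cell (2,0)='T' (+5 fires, +3 burnt)
Step 3: cell (2,0)='T' (+6 fires, +5 burnt)
Step 4: cell (2,0)='F' (+5 fires, +6 burnt)
  -> target ignites at step 4
Step 5: cell (2,0)='.' (+4 fires, +5 burnt)
Step 6: cell (2,0)='.' (+2 fires, +4 burnt)
Step 7: cell (2,0)='.' (+1 fires, +2 burnt)
Step 8: cell (2,0)='.' (+0 fires, +1 burnt)
  fire out at step 8

4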